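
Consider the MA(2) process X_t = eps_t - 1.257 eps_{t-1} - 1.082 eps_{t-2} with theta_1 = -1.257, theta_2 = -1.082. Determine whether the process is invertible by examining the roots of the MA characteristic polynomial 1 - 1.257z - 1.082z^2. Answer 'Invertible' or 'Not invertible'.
\text{Not invertible}

The MA(q) characteristic polynomial is P(z) = 1 - 1.257z - 1.082z^2.
Invertibility requires all roots to lie outside the unit circle, i.e. |z| > 1 for every root.
Set 1 + (-1.257) z + (-1.082) z^2 = 0, i.e. a z^2 + b z + c = 0 with a = -1.082, b = -1.257, c = 1.
Discriminant D = b^2 - 4ac = (-1.257)^2 - 4*(-1.082)*1 = 1.580049 - (-4.328) = 5.908049.
D >= 0, so the roots are real: z = (-b +/- sqrt(D)) / (2a) = (1.257 +/- 2.430648) / (-2.164).
  z_1 = (1.257 + 2.430648) / (-2.164) = -1.7041,   |z_1| = 1.7041.
  z_2 = (1.257 - 2.430648) / (-2.164) = 0.5424,   |z_2| = 0.5424.
Moduli of all roots: 1.7041, 0.5424.
All moduli strictly greater than 1? No.
Verdict: Not invertible.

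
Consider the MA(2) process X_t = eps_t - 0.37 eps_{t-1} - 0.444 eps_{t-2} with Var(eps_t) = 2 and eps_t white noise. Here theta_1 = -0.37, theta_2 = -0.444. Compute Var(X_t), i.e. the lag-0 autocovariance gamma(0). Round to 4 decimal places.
\gamma(0) = 2.6681

For an MA(q) process X_t = eps_t + sum_i theta_i eps_{t-i} with
Var(eps_t) = sigma^2, the variance is
  gamma(0) = sigma^2 * (1 + sum_i theta_i^2).
  sum_i theta_i^2 = (-0.37)^2 + (-0.444)^2 = 0.1369 + 0.197136 = 0.334036.
  gamma(0) = 2 * (1 + 0.334036) = 2 * 1.334036 = 2.668072, which rounds to 2.6681.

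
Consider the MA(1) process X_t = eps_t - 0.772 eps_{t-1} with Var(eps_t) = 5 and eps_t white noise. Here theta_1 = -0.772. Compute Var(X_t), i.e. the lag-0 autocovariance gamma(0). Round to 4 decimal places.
\gamma(0) = 7.9799

For an MA(q) process X_t = eps_t + sum_i theta_i eps_{t-i} with
Var(eps_t) = sigma^2, the variance is
  gamma(0) = sigma^2 * (1 + sum_i theta_i^2).
  sum_i theta_i^2 = (-0.772)^2 = 0.595984.
  gamma(0) = 5 * (1 + 0.595984) = 5 * 1.595984 = 7.97992, which rounds to 7.9799.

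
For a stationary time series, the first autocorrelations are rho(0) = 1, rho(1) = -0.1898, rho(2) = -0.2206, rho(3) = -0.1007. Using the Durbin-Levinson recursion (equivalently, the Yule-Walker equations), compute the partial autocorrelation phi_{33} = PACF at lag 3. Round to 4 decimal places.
\phi_{33} = -0.2280

The PACF at lag k is phi_{kk}, the last component of the solution
to the Yule-Walker system G_k phi = r_k where
  (G_k)_{ij} = rho(|i - j|), (r_k)_i = rho(i), i,j = 1..k.
Equivalently, Durbin-Levinson gives phi_{kk} iteratively:
  phi_{11} = rho(1)
  phi_{kk} = [rho(k) - sum_{j=1..k-1} phi_{k-1,j} rho(k-j)]
            / [1 - sum_{j=1..k-1} phi_{k-1,j} rho(j)],
  phi_{k,j} = phi_{k-1,j} - phi_{kk} phi_{k-1,k-j},  j = 1..k-1.
Step k = 1:
  phi_11 = rho(1) = -0.1898.
Step k = 2:
  phi_22 = [rho(2) - phi_11 rho(1)] / [1 - phi_11 rho(1)] = [-0.2206 - (-0.1898)(-0.1898)] / [1 - (-0.1898)(-0.1898)]
         = -0.25662404 / 0.96397596 = -0.266214.
  Update: phi_21 = phi_11 - phi_22 phi_11 = -0.1898 - (-0.266214)(-0.1898) = -0.240327.
Step k = 3:
  phi_33 = [rho(3) - phi_21 rho(2) - phi_22 rho(1)] / [1 - phi_21 rho(1) - phi_22 rho(2)]
    numerator   = -0.1007 - (-0.240327)(-0.2206) - (-0.266214)(-0.1898) = -0.20424368
    denominator = 1 - (-0.240327)(-0.1898) - (-0.266214)(-0.2206) = 0.89565901
  phi_33 = -0.20424368 / 0.89565901 = -0.228.
Therefore phi_{33} = -0.2280.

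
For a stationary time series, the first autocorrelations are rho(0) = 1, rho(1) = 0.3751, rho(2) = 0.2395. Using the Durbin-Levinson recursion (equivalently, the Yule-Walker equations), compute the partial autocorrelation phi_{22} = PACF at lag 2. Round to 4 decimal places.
\phi_{22} = 0.1150

The PACF at lag k is phi_{kk}, the last component of the solution
to the Yule-Walker system G_k phi = r_k where
  (G_k)_{ij} = rho(|i - j|), (r_k)_i = rho(i), i,j = 1..k.
Equivalently, Durbin-Levinson gives phi_{kk} iteratively:
  phi_{11} = rho(1)
  phi_{kk} = [rho(k) - sum_{j=1..k-1} phi_{k-1,j} rho(k-j)]
            / [1 - sum_{j=1..k-1} phi_{k-1,j} rho(j)],
  phi_{k,j} = phi_{k-1,j} - phi_{kk} phi_{k-1,k-j},  j = 1..k-1.
Step k = 1:
  phi_11 = rho(1) = 0.3751.
Step k = 2:
  phi_22 = [rho(2) - phi_11 rho(1)] / [1 - phi_11 rho(1)] = [0.2395 - (0.3751)(0.3751)] / [1 - (0.3751)(0.3751)]
         = 0.09879999 / 0.85929999 = 0.115.
Therefore phi_{22} = 0.1150.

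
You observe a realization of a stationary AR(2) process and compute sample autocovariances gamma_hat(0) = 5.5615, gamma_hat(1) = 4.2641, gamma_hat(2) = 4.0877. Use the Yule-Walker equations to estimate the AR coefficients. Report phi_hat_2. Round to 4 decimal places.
\hat\phi_{2} = 0.3570

The Yule-Walker equations for an AR(p) process read, in matrix form,
  Gamma_p phi = r_p,   with   (Gamma_p)_{ij} = gamma(|i - j|),
                       (r_p)_i = gamma(i),   i,j = 1..p.
Substitute the sample gammas (Toeplitz matrix and right-hand side of size 2):
  Gamma_p = [[5.5615, 4.2641], [4.2641, 5.5615]]
  r_p     = [4.2641, 4.0877]
Written out:
  5.5615 phi_1 + 4.2641 phi_2 = 4.2641
  4.2641 phi_1 + 5.5615 phi_2 = 4.0877
Solve by Cramer's rule:
  det = gamma(0)^2 - gamma(1)^2 = (5.5615)^2 - (4.2641)^2 = 30.93028225 - 18.18254881 = 12.74773344
  phi_hat_1 = [gamma(1) gamma(0) - gamma(1) gamma(2)] / det = [(4.2641)(5.5615) - (4.2641)(4.0877)] / 12.74773344 = 6.28443058 / 12.74773344 = 0.493
  phi_hat_2 = [gamma(0) gamma(2) - gamma(1)^2] / det = [(5.5615)(4.0877) - (4.2641)^2] / 12.74773344 = 4.55119474 / 12.74773344 = 0.357
So phi_hat = [0.4930, 0.3570].
Therefore phi_hat_2 = 0.3570.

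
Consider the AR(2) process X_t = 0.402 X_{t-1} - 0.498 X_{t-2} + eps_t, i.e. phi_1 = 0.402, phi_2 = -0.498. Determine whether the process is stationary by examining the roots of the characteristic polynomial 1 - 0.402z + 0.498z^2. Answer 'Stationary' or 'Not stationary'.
\text{Stationary}

The AR(p) characteristic polynomial is P(z) = 1 - 0.402z + 0.498z^2.
Stationarity requires all roots to lie outside the unit circle, i.e. |z| > 1 for every root.
Set 1 + (-0.402) z + (0.498) z^2 = 0, i.e. a z^2 + b z + c = 0 with a = 0.498, b = -0.402, c = 1.
Discriminant D = b^2 - 4ac = (-0.402)^2 - 4*(0.498)*1 = 0.161604 - (1.992) = -1.830396.
D < 0, so the roots are the complex-conjugate pair z = (-b +/- i sqrt(-D)) / (2a) = 0.4036 +/- 1.3584i.
For a conjugate pair |z|^2 = z * conj(z) = (product of roots) = c/a = 1/(0.498) = 2.008032, so |z| = sqrt(2.008032) = 1.4171 for both roots.
Moduli of all roots: 1.4171, 1.4171.
All moduli strictly greater than 1? Yes.
Verdict: Stationary.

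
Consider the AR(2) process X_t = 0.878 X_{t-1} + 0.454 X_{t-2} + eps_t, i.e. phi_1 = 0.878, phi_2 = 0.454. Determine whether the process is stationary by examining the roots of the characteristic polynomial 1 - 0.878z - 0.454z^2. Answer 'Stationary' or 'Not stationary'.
\text{Not stationary}

The AR(p) characteristic polynomial is P(z) = 1 - 0.878z - 0.454z^2.
Stationarity requires all roots to lie outside the unit circle, i.e. |z| > 1 for every root.
Set 1 + (-0.878) z + (-0.454) z^2 = 0, i.e. a z^2 + b z + c = 0 with a = -0.454, b = -0.878, c = 1.
Discriminant D = b^2 - 4ac = (-0.878)^2 - 4*(-0.454)*1 = 0.770884 - (-1.816) = 2.586884.
D >= 0, so the roots are real: z = (-b +/- sqrt(D)) / (2a) = (0.878 +/- 1.608379) / (-0.908).
  z_1 = (0.878 + 1.608379) / (-0.908) = -2.7383,   |z_1| = 2.7383.
  z_2 = (0.878 - 1.608379) / (-0.908) = 0.8044,   |z_2| = 0.8044.
Moduli of all roots: 2.7383, 0.8044.
All moduli strictly greater than 1? No.
Verdict: Not stationary.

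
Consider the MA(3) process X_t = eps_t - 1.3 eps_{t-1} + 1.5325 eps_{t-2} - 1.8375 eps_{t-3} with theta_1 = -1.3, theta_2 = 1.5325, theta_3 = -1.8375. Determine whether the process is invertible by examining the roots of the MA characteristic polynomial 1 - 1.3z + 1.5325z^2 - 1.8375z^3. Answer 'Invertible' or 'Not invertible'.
\text{Not invertible}

The MA(q) characteristic polynomial is P(z) = 1 - 1.3z + 1.5325z^2 - 1.8375z^3.
Invertibility requires all roots to lie outside the unit circle, i.e. |z| > 1 for every root.
Degree 3: look for a simple real root z0 first, then factor out (1 - z/z0) and solve the remaining quadratic.
Testing z0 = 0.8: P(0.8) = 1 + (-1.3)(0.8) + (1.5325)(0.8)^2 + (-1.8375)(0.8)^3
  = 1 + (-1.04) + (0.9808) + (-0.9408) = 0.  So z_0 = 0.8 is a root, |z_0| = 0.8.
Divide out the factor (1 - 1.25 z) = (1 - z/z0) (since 1/z0 = 1.25):
  P(z) = (1 - 1.25 z)(1 + (-0.05) z + (1.47) z^2)
  [check: z-coef -0.05 - (1.25) = -1.3; z^2-coef 1.47 - (1.25)(-0.05) = 1.5325; z^3-coef -(1.25)(1.47) = -1.8375.]
Remaining roots from the quadratic factor 1 + (-0.05) z + (1.47) z^2:
  Set 1 + (-0.05) z + (1.47) z^2 = 0, i.e. a z^2 + b z + c = 0 with a = 1.47, b = -0.05, c = 1.
  Discriminant D = b^2 - 4ac = (-0.05)^2 - 4*(1.47)*1 = 0.0025 - (5.88) = -5.8775.
  D < 0, so the roots are the complex-conjugate pair z = (-b +/- i sqrt(-D)) / (2a) = 0.017 +/- 0.8246i.
  For a conjugate pair |z|^2 = z * conj(z) = (product of roots) = c/a = 1/(1.47) = 0.680272, so |z| = sqrt(0.680272) = 0.8248 for both roots.
Moduli of all roots: 0.8000, 0.8248, 0.8248.
All moduli strictly greater than 1? No.
Verdict: Not invertible.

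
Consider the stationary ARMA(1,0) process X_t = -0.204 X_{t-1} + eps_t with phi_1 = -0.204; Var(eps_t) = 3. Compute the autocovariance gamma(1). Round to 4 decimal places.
\gamma(1) = -0.6386

Multiply the model equation by X_{t-k} and take expectations. With theta_0 = psi_0 = 1 and psi_j the MA(infinity) weights, this gives
  gamma(k) - sum_i phi_i gamma(k-i) = c_k,
  c_k = sigma^2 * sum_{j=k..q} theta_j psi_{j-k}   (c_k = 0 for k > q),
using gamma(-m) = gamma(m).
Pure AR (q = 0): c_0 = sigma^2 = 3, c_k = 0 for k >= 1.
Equations for k = 0 and k = 1 (AR order 1):
  gamma(0) = phi_1 gamma(1) + c_0
  gamma(1) = phi_1 gamma(0) + c_1
Substituting the second into the first: gamma(0) (1 - phi_1^2) = c_0 + phi_1 c_1, so
  gamma(0) = c_0 / (1 - phi_1^2) = 3 / (1 - (-0.204)^2) = 3 / 0.958384 = 3.130269.
  gamma(1) = phi_1 gamma(0) = (-0.204)(3.130269) = -0.638575.
Therefore gamma(1) = -0.6386 (to 4 decimal places).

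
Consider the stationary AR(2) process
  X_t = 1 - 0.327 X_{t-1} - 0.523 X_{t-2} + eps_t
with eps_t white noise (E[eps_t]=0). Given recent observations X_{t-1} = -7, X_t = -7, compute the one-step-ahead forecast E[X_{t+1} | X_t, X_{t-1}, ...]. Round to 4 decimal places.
E[X_{t+1} \mid \mathcal F_t] = 6.9500

For an AR(p) model X_t = c + sum_i phi_i X_{t-i} + eps_t, the
one-step-ahead conditional mean is
  E[X_{t+1} | X_t, ...] = c + sum_i phi_i X_{t+1-i}.
Substitute known values:
  E[X_{t+1} | ...] = 1 + (-0.327) * (-7) + (-0.523) * (-7)
                   = 6.9500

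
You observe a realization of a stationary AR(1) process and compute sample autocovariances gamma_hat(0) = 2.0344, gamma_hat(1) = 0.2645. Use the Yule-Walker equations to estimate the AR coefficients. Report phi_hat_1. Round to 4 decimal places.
\hat\phi_{1} = 0.1300

The Yule-Walker equations for an AR(p) process read, in matrix form,
  Gamma_p phi = r_p,   with   (Gamma_p)_{ij} = gamma(|i - j|),
                       (r_p)_i = gamma(i),   i,j = 1..p.
Substitute the sample gammas (Toeplitz matrix and right-hand side of size 1):
  Gamma_p = [[2.0344]]
  r_p     = [0.2645]
With p = 1 this is the single equation gamma(0) phi_1 = gamma(1):
  phi_hat_1 = gamma(1) / gamma(0) = 0.2645 / 2.0344 = 0.1300.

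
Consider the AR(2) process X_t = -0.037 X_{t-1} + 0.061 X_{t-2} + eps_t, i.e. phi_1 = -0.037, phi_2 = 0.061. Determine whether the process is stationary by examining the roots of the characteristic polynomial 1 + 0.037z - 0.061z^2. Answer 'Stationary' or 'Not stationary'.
\text{Stationary}

The AR(p) characteristic polynomial is P(z) = 1 + 0.037z - 0.061z^2.
Stationarity requires all roots to lie outside the unit circle, i.e. |z| > 1 for every root.
Set 1 + (0.037) z + (-0.061) z^2 = 0, i.e. a z^2 + b z + c = 0 with a = -0.061, b = 0.037, c = 1.
Discriminant D = b^2 - 4ac = (0.037)^2 - 4*(-0.061)*1 = 0.001369 - (-0.244) = 0.245369.
D >= 0, so the roots are real: z = (-b +/- sqrt(D)) / (2a) = (-0.037 +/- 0.495347) / (-0.122).
  z_1 = (-0.037 + 0.495347) / (-0.122) = -3.7569,   |z_1| = 3.7569.
  z_2 = (-0.037 - 0.495347) / (-0.122) = 4.3635,   |z_2| = 4.3635.
Moduli of all roots: 3.7569, 4.3635.
All moduli strictly greater than 1? Yes.
Verdict: Stationary.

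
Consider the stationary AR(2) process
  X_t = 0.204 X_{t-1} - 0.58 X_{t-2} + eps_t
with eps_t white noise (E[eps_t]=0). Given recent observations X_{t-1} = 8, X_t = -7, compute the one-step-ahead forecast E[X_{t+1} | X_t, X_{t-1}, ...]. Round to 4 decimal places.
E[X_{t+1} \mid \mathcal F_t] = -6.0680

For an AR(p) model X_t = c + sum_i phi_i X_{t-i} + eps_t, the
one-step-ahead conditional mean is
  E[X_{t+1} | X_t, ...] = c + sum_i phi_i X_{t+1-i}.
Substitute known values:
  E[X_{t+1} | ...] = (0.204) * (-7) + (-0.58) * (8)
                   = -6.0680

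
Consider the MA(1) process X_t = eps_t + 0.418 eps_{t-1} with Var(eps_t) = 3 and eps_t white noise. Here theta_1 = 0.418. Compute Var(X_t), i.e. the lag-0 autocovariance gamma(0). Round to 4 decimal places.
\gamma(0) = 3.5242

For an MA(q) process X_t = eps_t + sum_i theta_i eps_{t-i} with
Var(eps_t) = sigma^2, the variance is
  gamma(0) = sigma^2 * (1 + sum_i theta_i^2).
  sum_i theta_i^2 = (0.418)^2 = 0.174724.
  gamma(0) = 3 * (1 + 0.174724) = 3 * 1.174724 = 3.524172, which rounds to 3.5242.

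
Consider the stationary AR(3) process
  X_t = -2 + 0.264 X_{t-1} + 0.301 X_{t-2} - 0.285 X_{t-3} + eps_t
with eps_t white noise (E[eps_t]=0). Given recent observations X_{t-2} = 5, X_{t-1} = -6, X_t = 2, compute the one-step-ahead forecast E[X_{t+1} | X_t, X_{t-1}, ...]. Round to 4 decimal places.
E[X_{t+1} \mid \mathcal F_t] = -4.7030

For an AR(p) model X_t = c + sum_i phi_i X_{t-i} + eps_t, the
one-step-ahead conditional mean is
  E[X_{t+1} | X_t, ...] = c + sum_i phi_i X_{t+1-i}.
Substitute known values:
  E[X_{t+1} | ...] = -2 + (0.264) * (2) + (0.301) * (-6) + (-0.285) * (5)
                   = -4.7030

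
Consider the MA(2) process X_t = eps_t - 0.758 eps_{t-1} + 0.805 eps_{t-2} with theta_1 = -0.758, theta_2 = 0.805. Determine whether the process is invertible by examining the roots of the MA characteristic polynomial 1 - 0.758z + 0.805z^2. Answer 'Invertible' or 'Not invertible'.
\text{Invertible}

The MA(q) characteristic polynomial is P(z) = 1 - 0.758z + 0.805z^2.
Invertibility requires all roots to lie outside the unit circle, i.e. |z| > 1 for every root.
Set 1 + (-0.758) z + (0.805) z^2 = 0, i.e. a z^2 + b z + c = 0 with a = 0.805, b = -0.758, c = 1.
Discriminant D = b^2 - 4ac = (-0.758)^2 - 4*(0.805)*1 = 0.574564 - (3.22) = -2.645436.
D < 0, so the roots are the complex-conjugate pair z = (-b +/- i sqrt(-D)) / (2a) = 0.4708 +/- 1.0102i.
For a conjugate pair |z|^2 = z * conj(z) = (product of roots) = c/a = 1/(0.805) = 1.242236, so |z| = sqrt(1.242236) = 1.1146 for both roots.
Moduli of all roots: 1.1146, 1.1146.
All moduli strictly greater than 1? Yes.
Verdict: Invertible.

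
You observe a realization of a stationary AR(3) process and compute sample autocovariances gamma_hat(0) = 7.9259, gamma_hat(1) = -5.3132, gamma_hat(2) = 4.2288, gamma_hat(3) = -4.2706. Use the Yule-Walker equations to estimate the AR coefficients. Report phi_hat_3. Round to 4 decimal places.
\hat\phi_{3} = -0.2480

The Yule-Walker equations for an AR(p) process read, in matrix form,
  Gamma_p phi = r_p,   with   (Gamma_p)_{ij} = gamma(|i - j|),
                       (r_p)_i = gamma(i),   i,j = 1..p.
Substitute the sample gammas (Toeplitz matrix and right-hand side of size 3):
  Gamma_p = [[7.9259, -5.3132, 4.2288], [-5.3132, 7.9259, -5.3132], [4.2288, -5.3132, 7.9259]]
  r_p     = [-5.3132, 4.2288, -4.2706]
Written out (R1..R3):
  (R1) 7.9259 phi_1 - 5.3132 phi_2 + 4.2288 phi_3 = -5.3132
  (R2) -5.3132 phi_1 + 7.9259 phi_2 - 5.3132 phi_3 = 4.2288
  (R3) 4.2288 phi_1 - 5.3132 phi_2 + 7.9259 phi_3 = -4.2706
Gaussian elimination:
  R2 <- R2 - (-5.3132/7.9259) R1 = R2 - (-0.670359) R1:  4.364147 phi_2 - 2.478385 phi_3 = 0.667047
  R3 <- R3 - (4.2288/7.9259) R1 = R3 - (0.533542) R1:  -2.478385 phi_2 + 5.669658 phi_3 = -1.435785
  R3 <- R3 - (-2.478385/4.364147) R2 = R3 - (-0.567897) R2:  4.262191 phi_3 = -1.056971
Back-substitution:
  phi_hat_3 = -1.056971 / 4.262191 = -0.247988
  phi_hat_2 = (0.667047 - (-2.478385)(-0.247988)) / 4.364147 = 0.012016
  phi_hat_1 = (-5.3132 - (-5.3132)(0.012016) - (4.2288)(-0.247988)) / 7.9259 = -0.529993
So phi_hat = [-0.5300, 0.0120, -0.2480].
Therefore phi_hat_3 = -0.2480.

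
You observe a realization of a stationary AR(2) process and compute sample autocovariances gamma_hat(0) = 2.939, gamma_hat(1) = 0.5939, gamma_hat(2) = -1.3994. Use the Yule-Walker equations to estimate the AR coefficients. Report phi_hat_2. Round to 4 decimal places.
\hat\phi_{2} = -0.5390

The Yule-Walker equations for an AR(p) process read, in matrix form,
  Gamma_p phi = r_p,   with   (Gamma_p)_{ij} = gamma(|i - j|),
                       (r_p)_i = gamma(i),   i,j = 1..p.
Substitute the sample gammas (Toeplitz matrix and right-hand side of size 2):
  Gamma_p = [[2.939, 0.5939], [0.5939, 2.939]]
  r_p     = [0.5939, -1.3994]
Written out:
  2.939 phi_1 + 0.5939 phi_2 = 0.5939
  0.5939 phi_1 + 2.939 phi_2 = -1.3994
Solve by Cramer's rule:
  det = gamma(0)^2 - gamma(1)^2 = (2.939)^2 - (0.5939)^2 = 8.637721 - 0.35271721 = 8.28500379
  phi_hat_1 = [gamma(1) gamma(0) - gamma(1) gamma(2)] / det = [(0.5939)(2.939) - (0.5939)(-1.3994)] / 8.28500379 = 2.57657576 / 8.28500379 = 0.311
  phi_hat_2 = [gamma(0) gamma(2) - gamma(1)^2] / det = [(2.939)(-1.3994) - (0.5939)^2] / 8.28500379 = -4.46555381 / 8.28500379 = -0.539
So phi_hat = [0.3110, -0.5390].
Therefore phi_hat_2 = -0.5390.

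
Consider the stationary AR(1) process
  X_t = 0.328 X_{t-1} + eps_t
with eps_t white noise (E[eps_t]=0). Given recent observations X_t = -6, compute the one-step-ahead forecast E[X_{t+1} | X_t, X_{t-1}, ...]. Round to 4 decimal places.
E[X_{t+1} \mid \mathcal F_t] = -1.9680

For an AR(p) model X_t = c + sum_i phi_i X_{t-i} + eps_t, the
one-step-ahead conditional mean is
  E[X_{t+1} | X_t, ...] = c + sum_i phi_i X_{t+1-i}.
Substitute known values:
  E[X_{t+1} | ...] = (0.328) * (-6)
                   = -1.9680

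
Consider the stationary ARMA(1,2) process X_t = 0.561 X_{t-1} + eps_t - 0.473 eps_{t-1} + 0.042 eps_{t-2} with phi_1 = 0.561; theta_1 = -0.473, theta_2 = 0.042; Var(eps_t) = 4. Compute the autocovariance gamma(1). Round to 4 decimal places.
\gamma(1) = 0.4115

Multiply the model equation by X_{t-k} and take expectations. With theta_0 = psi_0 = 1 and psi_j the MA(infinity) weights, this gives
  gamma(k) - sum_i phi_i gamma(k-i) = c_k,
  c_k = sigma^2 * sum_{j=k..q} theta_j psi_{j-k}   (c_k = 0 for k > q),
using gamma(-m) = gamma(m).
psi-weights needed (psi_j = theta_j + sum_i phi_i psi_{j-i}):
  psi_1 = theta_1 + phi_1 = -0.473 + (0.561) = 0.088
  psi_2 = theta_2 + phi_1 psi_1 = 0.042 + (0.561)(0.088) = 0.091368
Right-hand sides:
  c_0 = sigma^2 (1 + theta_1 psi_1 + theta_2 psi_2) = 4 * (1 + (-0.473)(0.088) + (0.042)(0.091368)) = 4 * 0.962213 = 3.848854
  c_1 = sigma^2 (theta_1 + theta_2 psi_1) = 4 * (-0.473 + (0.042)(0.088)) = -1.877216
  c_2 = sigma^2 theta_2 = 4 * (0.042) = 0.168
Equations for k = 0 and k = 1 (AR order 1):
  gamma(0) = phi_1 gamma(1) + c_0
  gamma(1) = phi_1 gamma(0) + c_1
Substituting the second into the first: gamma(0) (1 - phi_1^2) = c_0 + phi_1 c_1, so
  gamma(0) = (c_0 + phi_1 c_1) / (1 - phi_1^2) = (3.848854 + (0.561)(-1.877216)) / (1 - (0.561)^2) = 2.795736 / 0.685279 = 4.079704.
  gamma(1) = phi_1 gamma(0) + c_1 = (0.561)(4.079704) + (-1.877216) = 0.411498.
Therefore gamma(1) = 0.4115 (to 4 decimal places).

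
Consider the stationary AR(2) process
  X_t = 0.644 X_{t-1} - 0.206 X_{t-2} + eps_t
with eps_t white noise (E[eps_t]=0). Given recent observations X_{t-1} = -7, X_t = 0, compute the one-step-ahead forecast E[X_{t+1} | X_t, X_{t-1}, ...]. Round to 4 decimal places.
E[X_{t+1} \mid \mathcal F_t] = 1.4420

For an AR(p) model X_t = c + sum_i phi_i X_{t-i} + eps_t, the
one-step-ahead conditional mean is
  E[X_{t+1} | X_t, ...] = c + sum_i phi_i X_{t+1-i}.
Substitute known values:
  E[X_{t+1} | ...] = (0.644) * (0) + (-0.206) * (-7)
                   = 1.4420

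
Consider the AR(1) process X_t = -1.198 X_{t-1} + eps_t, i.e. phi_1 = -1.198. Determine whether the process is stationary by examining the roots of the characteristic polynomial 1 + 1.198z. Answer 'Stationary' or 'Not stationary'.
\text{Not stationary}

The AR(p) characteristic polynomial is P(z) = 1 + 1.198z.
Stationarity requires all roots to lie outside the unit circle, i.e. |z| > 1 for every root.
This is linear in z: 1 + (1.198) z = 0  =>  z = -1/(1.198) = -0.834725,  |z| = 0.834725.
Moduli of all roots: 0.8347.
All moduli strictly greater than 1? No.
Verdict: Not stationary.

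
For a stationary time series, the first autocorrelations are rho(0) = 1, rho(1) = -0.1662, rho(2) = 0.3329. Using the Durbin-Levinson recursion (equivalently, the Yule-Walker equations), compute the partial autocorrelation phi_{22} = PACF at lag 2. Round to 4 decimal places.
\phi_{22} = 0.3139

The PACF at lag k is phi_{kk}, the last component of the solution
to the Yule-Walker system G_k phi = r_k where
  (G_k)_{ij} = rho(|i - j|), (r_k)_i = rho(i), i,j = 1..k.
Equivalently, Durbin-Levinson gives phi_{kk} iteratively:
  phi_{11} = rho(1)
  phi_{kk} = [rho(k) - sum_{j=1..k-1} phi_{k-1,j} rho(k-j)]
            / [1 - sum_{j=1..k-1} phi_{k-1,j} rho(j)],
  phi_{k,j} = phi_{k-1,j} - phi_{kk} phi_{k-1,k-j},  j = 1..k-1.
Step k = 1:
  phi_11 = rho(1) = -0.1662.
Step k = 2:
  phi_22 = [rho(2) - phi_11 rho(1)] / [1 - phi_11 rho(1)] = [0.3329 - (-0.1662)(-0.1662)] / [1 - (-0.1662)(-0.1662)]
         = 0.30527756 / 0.97237756 = 0.3139.
Therefore phi_{22} = 0.3139.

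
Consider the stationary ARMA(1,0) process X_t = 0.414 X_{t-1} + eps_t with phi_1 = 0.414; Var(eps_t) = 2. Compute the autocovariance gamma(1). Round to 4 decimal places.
\gamma(1) = 0.9993

Multiply the model equation by X_{t-k} and take expectations. With theta_0 = psi_0 = 1 and psi_j the MA(infinity) weights, this gives
  gamma(k) - sum_i phi_i gamma(k-i) = c_k,
  c_k = sigma^2 * sum_{j=k..q} theta_j psi_{j-k}   (c_k = 0 for k > q),
using gamma(-m) = gamma(m).
Pure AR (q = 0): c_0 = sigma^2 = 2, c_k = 0 for k >= 1.
Equations for k = 0 and k = 1 (AR order 1):
  gamma(0) = phi_1 gamma(1) + c_0
  gamma(1) = phi_1 gamma(0) + c_1
Substituting the second into the first: gamma(0) (1 - phi_1^2) = c_0 + phi_1 c_1, so
  gamma(0) = c_0 / (1 - phi_1^2) = 2 / (1 - (0.414)^2) = 2 / 0.828604 = 2.413698.
  gamma(1) = phi_1 gamma(0) = (0.414)(2.413698) = 0.999271.
Therefore gamma(1) = 0.9993 (to 4 decimal places).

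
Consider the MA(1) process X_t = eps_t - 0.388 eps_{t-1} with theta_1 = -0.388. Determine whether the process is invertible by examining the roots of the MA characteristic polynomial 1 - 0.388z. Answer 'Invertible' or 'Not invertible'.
\text{Invertible}

The MA(q) characteristic polynomial is P(z) = 1 - 0.388z.
Invertibility requires all roots to lie outside the unit circle, i.e. |z| > 1 for every root.
This is linear in z: 1 + (-0.388) z = 0  =>  z = -1/(-0.388) = 2.57732,  |z| = 2.57732.
Moduli of all roots: 2.5773.
All moduli strictly greater than 1? Yes.
Verdict: Invertible.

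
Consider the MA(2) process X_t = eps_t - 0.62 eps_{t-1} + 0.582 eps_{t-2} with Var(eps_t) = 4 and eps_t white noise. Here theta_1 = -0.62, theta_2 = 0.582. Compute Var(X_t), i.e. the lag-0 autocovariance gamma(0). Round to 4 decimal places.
\gamma(0) = 6.8925

For an MA(q) process X_t = eps_t + sum_i theta_i eps_{t-i} with
Var(eps_t) = sigma^2, the variance is
  gamma(0) = sigma^2 * (1 + sum_i theta_i^2).
  sum_i theta_i^2 = (-0.62)^2 + (0.582)^2 = 0.3844 + 0.338724 = 0.723124.
  gamma(0) = 4 * (1 + 0.723124) = 4 * 1.723124 = 6.892496, which rounds to 6.8925.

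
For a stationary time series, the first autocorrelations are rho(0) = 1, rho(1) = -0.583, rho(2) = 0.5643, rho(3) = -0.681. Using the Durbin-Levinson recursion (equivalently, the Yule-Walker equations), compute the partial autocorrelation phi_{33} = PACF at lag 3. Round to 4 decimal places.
\phi_{33} = -0.4550

The PACF at lag k is phi_{kk}, the last component of the solution
to the Yule-Walker system G_k phi = r_k where
  (G_k)_{ij} = rho(|i - j|), (r_k)_i = rho(i), i,j = 1..k.
Equivalently, Durbin-Levinson gives phi_{kk} iteratively:
  phi_{11} = rho(1)
  phi_{kk} = [rho(k) - sum_{j=1..k-1} phi_{k-1,j} rho(k-j)]
            / [1 - sum_{j=1..k-1} phi_{k-1,j} rho(j)],
  phi_{k,j} = phi_{k-1,j} - phi_{kk} phi_{k-1,k-j},  j = 1..k-1.
Step k = 1:
  phi_11 = rho(1) = -0.583.
Step k = 2:
  phi_22 = [rho(2) - phi_11 rho(1)] / [1 - phi_11 rho(1)] = [0.5643 - (-0.583)(-0.583)] / [1 - (-0.583)(-0.583)]
         = 0.224411 / 0.660111 = 0.339959.
  Update: phi_21 = phi_11 - phi_22 phi_11 = -0.583 - (0.339959)(-0.583) = -0.384804.
Step k = 3:
  phi_33 = [rho(3) - phi_21 rho(2) - phi_22 rho(1)] / [1 - phi_21 rho(1) - phi_22 rho(2)]
    numerator   = -0.681 - (-0.384804)(0.5643) - (0.339959)(-0.583) = -0.26565894
    denominator = 1 - (-0.384804)(-0.583) - (0.339959)(0.5643) = 0.58382035
  phi_33 = -0.26565894 / 0.58382035 = -0.455.
Therefore phi_{33} = -0.4550.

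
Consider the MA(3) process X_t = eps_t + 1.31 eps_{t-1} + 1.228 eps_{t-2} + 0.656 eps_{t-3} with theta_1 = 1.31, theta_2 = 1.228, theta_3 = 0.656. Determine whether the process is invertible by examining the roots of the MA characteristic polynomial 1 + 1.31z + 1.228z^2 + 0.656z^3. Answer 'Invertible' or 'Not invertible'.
\text{Invertible}

The MA(q) characteristic polynomial is P(z) = 1 + 1.31z + 1.228z^2 + 0.656z^3.
Invertibility requires all roots to lie outside the unit circle, i.e. |z| > 1 for every root.
Degree 3: look for a simple real root z0 first, then factor out (1 - z/z0) and solve the remaining quadratic.
Testing z0 = -1.25: P(-1.25) = 1 + (1.31)(-1.25) + (1.228)(-1.25)^2 + (0.656)(-1.25)^3
  = 1 + (-1.6375) + (1.91875) + (-1.28125) = 0.  So z_0 = -1.25 is a root, |z_0| = 1.25.
Divide out the factor (1 + 0.8 z) = (1 - z/z0) (since 1/z0 = -0.8):
  P(z) = (1 + 0.8 z)(1 + (0.51) z + (0.82) z^2)
  [check: z-coef 0.51 - (-0.8) = 1.31; z^2-coef 0.82 - (-0.8)(0.51) = 1.228; z^3-coef -(-0.8)(0.82) = 0.656.]
Remaining roots from the quadratic factor 1 + (0.51) z + (0.82) z^2:
  Set 1 + (0.51) z + (0.82) z^2 = 0, i.e. a z^2 + b z + c = 0 with a = 0.82, b = 0.51, c = 1.
  Discriminant D = b^2 - 4ac = (0.51)^2 - 4*(0.82)*1 = 0.2601 - (3.28) = -3.0199.
  D < 0, so the roots are the complex-conjugate pair z = (-b +/- i sqrt(-D)) / (2a) = -0.311 +/- 1.0596i.
  For a conjugate pair |z|^2 = z * conj(z) = (product of roots) = c/a = 1/(0.82) = 1.219512, so |z| = sqrt(1.219512) = 1.1043 for both roots.
Moduli of all roots: 1.2500, 1.1043, 1.1043.
All moduli strictly greater than 1? Yes.
Verdict: Invertible.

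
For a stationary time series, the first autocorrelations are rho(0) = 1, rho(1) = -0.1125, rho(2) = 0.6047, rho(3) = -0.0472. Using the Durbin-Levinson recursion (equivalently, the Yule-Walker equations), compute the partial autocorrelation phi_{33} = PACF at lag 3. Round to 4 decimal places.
\phi_{33} = 0.0751

The PACF at lag k is phi_{kk}, the last component of the solution
to the Yule-Walker system G_k phi = r_k where
  (G_k)_{ij} = rho(|i - j|), (r_k)_i = rho(i), i,j = 1..k.
Equivalently, Durbin-Levinson gives phi_{kk} iteratively:
  phi_{11} = rho(1)
  phi_{kk} = [rho(k) - sum_{j=1..k-1} phi_{k-1,j} rho(k-j)]
            / [1 - sum_{j=1..k-1} phi_{k-1,j} rho(j)],
  phi_{k,j} = phi_{k-1,j} - phi_{kk} phi_{k-1,k-j},  j = 1..k-1.
Step k = 1:
  phi_11 = rho(1) = -0.1125.
Step k = 2:
  phi_22 = [rho(2) - phi_11 rho(1)] / [1 - phi_11 rho(1)] = [0.6047 - (-0.1125)(-0.1125)] / [1 - (-0.1125)(-0.1125)]
         = 0.59204375 / 0.98734375 = 0.599633.
  Update: phi_21 = phi_11 - phi_22 phi_11 = -0.1125 - (0.599633)(-0.1125) = -0.045041.
Step k = 3:
  phi_33 = [rho(3) - phi_21 rho(2) - phi_22 rho(1)] / [1 - phi_21 rho(1) - phi_22 rho(2)]
    numerator   = -0.0472 - (-0.045041)(0.6047) - (0.599633)(-0.1125) = 0.04749517
    denominator = 1 - (-0.045041)(-0.1125) - (0.599633)(0.6047) = 0.63233487
  phi_33 = 0.04749517 / 0.63233487 = 0.0751.
Therefore phi_{33} = 0.0751.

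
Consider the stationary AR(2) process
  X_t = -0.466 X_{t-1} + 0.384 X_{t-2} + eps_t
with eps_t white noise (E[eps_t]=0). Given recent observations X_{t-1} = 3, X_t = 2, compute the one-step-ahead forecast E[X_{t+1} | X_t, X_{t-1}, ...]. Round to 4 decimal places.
E[X_{t+1} \mid \mathcal F_t] = 0.2200

For an AR(p) model X_t = c + sum_i phi_i X_{t-i} + eps_t, the
one-step-ahead conditional mean is
  E[X_{t+1} | X_t, ...] = c + sum_i phi_i X_{t+1-i}.
Substitute known values:
  E[X_{t+1} | ...] = (-0.466) * (2) + (0.384) * (3)
                   = 0.2200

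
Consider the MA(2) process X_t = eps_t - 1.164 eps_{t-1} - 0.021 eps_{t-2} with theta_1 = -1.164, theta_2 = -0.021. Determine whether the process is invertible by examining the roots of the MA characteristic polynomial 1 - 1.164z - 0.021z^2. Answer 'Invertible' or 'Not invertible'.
\text{Not invertible}

The MA(q) characteristic polynomial is P(z) = 1 - 1.164z - 0.021z^2.
Invertibility requires all roots to lie outside the unit circle, i.e. |z| > 1 for every root.
Set 1 + (-1.164) z + (-0.021) z^2 = 0, i.e. a z^2 + b z + c = 0 with a = -0.021, b = -1.164, c = 1.
Discriminant D = b^2 - 4ac = (-1.164)^2 - 4*(-0.021)*1 = 1.354896 - (-0.084) = 1.438896.
D >= 0, so the roots are real: z = (-b +/- sqrt(D)) / (2a) = (1.164 +/- 1.19954) / (-0.042).
  z_1 = (1.164 + 1.19954) / (-0.042) = -56.2748,   |z_1| = 56.2748.
  z_2 = (1.164 - 1.19954) / (-0.042) = 0.8462,   |z_2| = 0.8462.
Moduli of all roots: 56.2748, 0.8462.
All moduli strictly greater than 1? No.
Verdict: Not invertible.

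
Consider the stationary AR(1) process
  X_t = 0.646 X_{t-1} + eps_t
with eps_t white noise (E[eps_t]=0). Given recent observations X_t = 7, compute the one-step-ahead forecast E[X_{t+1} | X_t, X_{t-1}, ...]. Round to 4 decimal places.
E[X_{t+1} \mid \mathcal F_t] = 4.5220

For an AR(p) model X_t = c + sum_i phi_i X_{t-i} + eps_t, the
one-step-ahead conditional mean is
  E[X_{t+1} | X_t, ...] = c + sum_i phi_i X_{t+1-i}.
Substitute known values:
  E[X_{t+1} | ...] = (0.646) * (7)
                   = 4.5220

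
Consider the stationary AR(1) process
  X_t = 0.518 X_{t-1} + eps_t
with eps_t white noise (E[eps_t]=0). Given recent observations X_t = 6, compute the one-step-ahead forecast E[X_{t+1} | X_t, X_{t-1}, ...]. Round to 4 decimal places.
E[X_{t+1} \mid \mathcal F_t] = 3.1080

For an AR(p) model X_t = c + sum_i phi_i X_{t-i} + eps_t, the
one-step-ahead conditional mean is
  E[X_{t+1} | X_t, ...] = c + sum_i phi_i X_{t+1-i}.
Substitute known values:
  E[X_{t+1} | ...] = (0.518) * (6)
                   = 3.1080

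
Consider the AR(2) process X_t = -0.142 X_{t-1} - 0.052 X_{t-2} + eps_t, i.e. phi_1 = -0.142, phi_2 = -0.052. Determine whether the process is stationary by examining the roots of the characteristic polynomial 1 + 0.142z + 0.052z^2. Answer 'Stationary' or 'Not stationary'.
\text{Stationary}

The AR(p) characteristic polynomial is P(z) = 1 + 0.142z + 0.052z^2.
Stationarity requires all roots to lie outside the unit circle, i.e. |z| > 1 for every root.
Set 1 + (0.142) z + (0.052) z^2 = 0, i.e. a z^2 + b z + c = 0 with a = 0.052, b = 0.142, c = 1.
Discriminant D = b^2 - 4ac = (0.142)^2 - 4*(0.052)*1 = 0.020164 - (0.208) = -0.187836.
D < 0, so the roots are the complex-conjugate pair z = (-b +/- i sqrt(-D)) / (2a) = -1.3654 +/- 4.1673i.
For a conjugate pair |z|^2 = z * conj(z) = (product of roots) = c/a = 1/(0.052) = 19.230769, so |z| = sqrt(19.230769) = 4.3853 for both roots.
Moduli of all roots: 4.3853, 4.3853.
All moduli strictly greater than 1? Yes.
Verdict: Stationary.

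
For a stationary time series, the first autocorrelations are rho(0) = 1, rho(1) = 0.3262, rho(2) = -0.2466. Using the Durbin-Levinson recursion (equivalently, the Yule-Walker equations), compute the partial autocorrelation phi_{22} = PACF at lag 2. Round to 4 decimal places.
\phi_{22} = -0.3950

The PACF at lag k is phi_{kk}, the last component of the solution
to the Yule-Walker system G_k phi = r_k where
  (G_k)_{ij} = rho(|i - j|), (r_k)_i = rho(i), i,j = 1..k.
Equivalently, Durbin-Levinson gives phi_{kk} iteratively:
  phi_{11} = rho(1)
  phi_{kk} = [rho(k) - sum_{j=1..k-1} phi_{k-1,j} rho(k-j)]
            / [1 - sum_{j=1..k-1} phi_{k-1,j} rho(j)],
  phi_{k,j} = phi_{k-1,j} - phi_{kk} phi_{k-1,k-j},  j = 1..k-1.
Step k = 1:
  phi_11 = rho(1) = 0.3262.
Step k = 2:
  phi_22 = [rho(2) - phi_11 rho(1)] / [1 - phi_11 rho(1)] = [-0.2466 - (0.3262)(0.3262)] / [1 - (0.3262)(0.3262)]
         = -0.35300644 / 0.89359356 = -0.395.
Therefore phi_{22} = -0.3950.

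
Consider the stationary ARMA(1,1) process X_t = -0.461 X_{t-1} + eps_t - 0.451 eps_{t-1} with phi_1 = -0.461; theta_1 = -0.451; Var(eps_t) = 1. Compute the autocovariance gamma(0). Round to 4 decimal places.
\gamma(0) = 2.0562

Multiply the model equation by X_{t-k} and take expectations. With theta_0 = psi_0 = 1 and psi_j the MA(infinity) weights, this gives
  gamma(k) - sum_i phi_i gamma(k-i) = c_k,
  c_k = sigma^2 * sum_{j=k..q} theta_j psi_{j-k}   (c_k = 0 for k > q),
using gamma(-m) = gamma(m).
psi-weights needed (psi_j = theta_j + sum_i phi_i psi_{j-i}):
  psi_1 = theta_1 + phi_1 = -0.451 + (-0.461) = -0.912
Right-hand sides:
  c_0 = sigma^2 (1 + theta_1 psi_1) = 1 * (1 + (-0.451)(-0.912)) = 1 * 1.411312 = 1.411312
  c_1 = sigma^2 theta_1 = 1 * (-0.451) = -0.451
  c_2 = 0
Equations for k = 0 and k = 1 (AR order 1):
  gamma(0) = phi_1 gamma(1) + c_0
  gamma(1) = phi_1 gamma(0) + c_1
Substituting the second into the first: gamma(0) (1 - phi_1^2) = c_0 + phi_1 c_1, so
  gamma(0) = (c_0 + phi_1 c_1) / (1 - phi_1^2) = (1.411312 + (-0.461)(-0.451)) / (1 - (-0.461)^2) = 1.619223 / 0.787479 = 2.056211.
Therefore gamma(0) = 2.0562 (to 4 decimal places).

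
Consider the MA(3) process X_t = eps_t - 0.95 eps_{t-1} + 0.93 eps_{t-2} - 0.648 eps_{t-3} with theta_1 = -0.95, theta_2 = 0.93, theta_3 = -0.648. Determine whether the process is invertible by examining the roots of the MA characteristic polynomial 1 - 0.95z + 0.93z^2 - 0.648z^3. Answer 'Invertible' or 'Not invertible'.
\text{Invertible}

The MA(q) characteristic polynomial is P(z) = 1 - 0.95z + 0.93z^2 - 0.648z^3.
Invertibility requires all roots to lie outside the unit circle, i.e. |z| > 1 for every root.
Degree 3: look for a simple real root z0 first, then factor out (1 - z/z0) and solve the remaining quadratic.
Testing z0 = 1.25: P(1.25) = 1 + (-0.95)(1.25) + (0.93)(1.25)^2 + (-0.648)(1.25)^3
  = 1 + (-1.1875) + (1.453125) + (-1.265625) = 0.  So z_0 = 1.25 is a root, |z_0| = 1.25.
Divide out the factor (1 - 0.8 z) = (1 - z/z0) (since 1/z0 = 0.8):
  P(z) = (1 - 0.8 z)(1 + (-0.15) z + (0.81) z^2)
  [check: z-coef -0.15 - (0.8) = -0.95; z^2-coef 0.81 - (0.8)(-0.15) = 0.93; z^3-coef -(0.8)(0.81) = -0.648.]
Remaining roots from the quadratic factor 1 + (-0.15) z + (0.81) z^2:
  Set 1 + (-0.15) z + (0.81) z^2 = 0, i.e. a z^2 + b z + c = 0 with a = 0.81, b = -0.15, c = 1.
  Discriminant D = b^2 - 4ac = (-0.15)^2 - 4*(0.81)*1 = 0.0225 - (3.24) = -3.2175.
  D < 0, so the roots are the complex-conjugate pair z = (-b +/- i sqrt(-D)) / (2a) = 0.0926 +/- 1.1072i.
  For a conjugate pair |z|^2 = z * conj(z) = (product of roots) = c/a = 1/(0.81) = 1.234568, so |z| = sqrt(1.234568) = 1.1111 for both roots.
Moduli of all roots: 1.2500, 1.1111, 1.1111.
All moduli strictly greater than 1? Yes.
Verdict: Invertible.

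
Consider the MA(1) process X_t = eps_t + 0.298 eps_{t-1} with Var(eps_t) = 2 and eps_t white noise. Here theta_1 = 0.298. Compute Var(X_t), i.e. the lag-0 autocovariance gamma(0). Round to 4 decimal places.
\gamma(0) = 2.1776

For an MA(q) process X_t = eps_t + sum_i theta_i eps_{t-i} with
Var(eps_t) = sigma^2, the variance is
  gamma(0) = sigma^2 * (1 + sum_i theta_i^2).
  sum_i theta_i^2 = (0.298)^2 = 0.088804.
  gamma(0) = 2 * (1 + 0.088804) = 2 * 1.088804 = 2.177608, which rounds to 2.1776.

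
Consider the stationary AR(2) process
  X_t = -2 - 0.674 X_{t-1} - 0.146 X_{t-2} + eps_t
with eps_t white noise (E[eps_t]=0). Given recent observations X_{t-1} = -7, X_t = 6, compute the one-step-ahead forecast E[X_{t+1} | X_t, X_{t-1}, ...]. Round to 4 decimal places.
E[X_{t+1} \mid \mathcal F_t] = -5.0220

For an AR(p) model X_t = c + sum_i phi_i X_{t-i} + eps_t, the
one-step-ahead conditional mean is
  E[X_{t+1} | X_t, ...] = c + sum_i phi_i X_{t+1-i}.
Substitute known values:
  E[X_{t+1} | ...] = -2 + (-0.674) * (6) + (-0.146) * (-7)
                   = -5.0220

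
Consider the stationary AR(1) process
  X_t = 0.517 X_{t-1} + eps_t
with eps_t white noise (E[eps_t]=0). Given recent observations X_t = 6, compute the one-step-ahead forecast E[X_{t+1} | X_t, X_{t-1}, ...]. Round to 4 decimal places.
E[X_{t+1} \mid \mathcal F_t] = 3.1020

For an AR(p) model X_t = c + sum_i phi_i X_{t-i} + eps_t, the
one-step-ahead conditional mean is
  E[X_{t+1} | X_t, ...] = c + sum_i phi_i X_{t+1-i}.
Substitute known values:
  E[X_{t+1} | ...] = (0.517) * (6)
                   = 3.1020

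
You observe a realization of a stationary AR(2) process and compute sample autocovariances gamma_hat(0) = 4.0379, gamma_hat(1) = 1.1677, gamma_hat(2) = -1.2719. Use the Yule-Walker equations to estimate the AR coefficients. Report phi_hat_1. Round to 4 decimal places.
\hat\phi_{1} = 0.4150

The Yule-Walker equations for an AR(p) process read, in matrix form,
  Gamma_p phi = r_p,   with   (Gamma_p)_{ij} = gamma(|i - j|),
                       (r_p)_i = gamma(i),   i,j = 1..p.
Substitute the sample gammas (Toeplitz matrix and right-hand side of size 2):
  Gamma_p = [[4.0379, 1.1677], [1.1677, 4.0379]]
  r_p     = [1.1677, -1.2719]
Written out:
  4.0379 phi_1 + 1.1677 phi_2 = 1.1677
  1.1677 phi_1 + 4.0379 phi_2 = -1.2719
Solve by Cramer's rule:
  det = gamma(0)^2 - gamma(1)^2 = (4.0379)^2 - (1.1677)^2 = 16.30463641 - 1.36352329 = 14.94111312
  phi_hat_1 = [gamma(1) gamma(0) - gamma(1) gamma(2)] / det = [(1.1677)(4.0379) - (1.1677)(-1.2719)] / 14.94111312 = 6.20025346 / 14.94111312 = 0.415
  phi_hat_2 = [gamma(0) gamma(2) - gamma(1)^2] / det = [(4.0379)(-1.2719) - (1.1677)^2] / 14.94111312 = -6.4993283 / 14.94111312 = -0.435
So phi_hat = [0.4150, -0.4350].
Therefore phi_hat_1 = 0.4150.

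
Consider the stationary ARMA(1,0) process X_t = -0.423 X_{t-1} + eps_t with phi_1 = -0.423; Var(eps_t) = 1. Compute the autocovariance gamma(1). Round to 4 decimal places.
\gamma(1) = -0.5152

Multiply the model equation by X_{t-k} and take expectations. With theta_0 = psi_0 = 1 and psi_j the MA(infinity) weights, this gives
  gamma(k) - sum_i phi_i gamma(k-i) = c_k,
  c_k = sigma^2 * sum_{j=k..q} theta_j psi_{j-k}   (c_k = 0 for k > q),
using gamma(-m) = gamma(m).
Pure AR (q = 0): c_0 = sigma^2 = 1, c_k = 0 for k >= 1.
Equations for k = 0 and k = 1 (AR order 1):
  gamma(0) = phi_1 gamma(1) + c_0
  gamma(1) = phi_1 gamma(0) + c_1
Substituting the second into the first: gamma(0) (1 - phi_1^2) = c_0 + phi_1 c_1, so
  gamma(0) = c_0 / (1 - phi_1^2) = 1 / (1 - (-0.423)^2) = 1 / 0.821071 = 1.217921.
  gamma(1) = phi_1 gamma(0) = (-0.423)(1.217921) = -0.515181.
Therefore gamma(1) = -0.5152 (to 4 decimal places).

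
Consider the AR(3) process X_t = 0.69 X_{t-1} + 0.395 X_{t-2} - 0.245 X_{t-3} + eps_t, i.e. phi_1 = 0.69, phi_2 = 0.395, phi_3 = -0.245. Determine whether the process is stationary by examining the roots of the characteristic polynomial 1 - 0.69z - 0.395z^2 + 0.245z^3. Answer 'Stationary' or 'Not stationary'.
\text{Stationary}

The AR(p) characteristic polynomial is P(z) = 1 - 0.69z - 0.395z^2 + 0.245z^3.
Stationarity requires all roots to lie outside the unit circle, i.e. |z| > 1 for every root.
Degree 3: look for a simple real root z0 first, then factor out (1 - z/z0) and solve the remaining quadratic.
Testing z0 = 2: P(2) = 1 + (-0.69)(2) + (-0.395)(2)^2 + (0.245)(2)^3
  = 1 + (-1.38) + (-1.58) + (1.96) = 0.  So z_0 = 2 is a root, |z_0| = 2.
Divide out the factor (1 - 0.5 z) = (1 - z/z0) (since 1/z0 = 0.5):
  P(z) = (1 - 0.5 z)(1 + (-0.19) z + (-0.49) z^2)
  [check: z-coef -0.19 - (0.5) = -0.69; z^2-coef -0.49 - (0.5)(-0.19) = -0.395; z^3-coef -(0.5)(-0.49) = 0.245.]
Remaining roots from the quadratic factor 1 + (-0.19) z + (-0.49) z^2:
  Set 1 + (-0.19) z + (-0.49) z^2 = 0, i.e. a z^2 + b z + c = 0 with a = -0.49, b = -0.19, c = 1.
  Discriminant D = b^2 - 4ac = (-0.19)^2 - 4*(-0.49)*1 = 0.0361 - (-1.96) = 1.9961.
  D >= 0, so the roots are real: z = (-b +/- sqrt(D)) / (2a) = (0.19 +/- 1.412834) / (-0.98).
    z_1 = (0.19 + 1.412834) / (-0.98) = -1.6355,   |z_1| = 1.6355.
    z_2 = (0.19 - 1.412834) / (-0.98) = 1.2478,   |z_2| = 1.2478.
Moduli of all roots: 2.0000, 1.6355, 1.2478.
All moduli strictly greater than 1? Yes.
Verdict: Stationary.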